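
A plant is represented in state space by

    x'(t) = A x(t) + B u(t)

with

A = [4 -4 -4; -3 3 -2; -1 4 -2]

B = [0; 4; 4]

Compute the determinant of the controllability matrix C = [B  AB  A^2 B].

-10496

AB = [[-32], [4], [8]]
A^2B = [[-176], [92], [32]]
Controllability matrix C = [B  AB  A^2B] = [[0, -32, -176], [4, 4, 92], [4, 8, 32]]
Expanding along the first row, det(C) = 0·(4·32 - 92·8) - (-32)·(4·32 - 92·4) + (-176)·(4·8 - 4·4) = 0·(-608) - (-32)·(-240) + (-176)·16 = -10496
Since det(C) ≠ 0, rank(C) = 3 and the system is completely controllable.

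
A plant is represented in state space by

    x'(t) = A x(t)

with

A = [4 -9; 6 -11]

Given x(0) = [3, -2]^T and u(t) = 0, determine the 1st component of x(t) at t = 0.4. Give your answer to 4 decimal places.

det(sI - A) = s^2 - (tr A)s + det A, with tr A = 4 + (-11) = -7 and det A = 4·(-11) - (-9)·6 = -44 - (-54) = 10.
So p(s) = det(sI - A) = s^2 + 7s + 10.
Factor s^2 + 7s + 10: two numbers with sum -7 and product 10 are -2 and -5, so s^2 + 7s + 10 = (s + 2)(s + 5).
Hence p(s) = (s + 2) (s + 5), with roots -5, -2.
The eigenvalues -5, -2 are distinct and real, so A is diagonalisable and x(t) = e^{At} x(0) = V diag(e^{λ_i t}) V^{-1} x(0), where the columns of V are the eigenvectors.
λ = -5: A - (-5)I = [[9, -9], [6, -6]]. Row 1 gives 9·v1 + (-9)·v2 = 0, so take v_1 = [1, 1]^T.
λ = -2: A - (-2)I = [[6, -9], [6, -9]]. Row 1 gives 6·v1 + (-9)·v2 = 0, so take v_2 = [-3, -2]^T.
V = [v_1 v_2] = [[1, -3], [1, -2]] has det V = 1, so V^{-1} = adj(V)/det V = [[-2, 3], [-1, 1]].
Modal coordinates z(0) = V^{-1} x(0): (-2)·3 + 3·(-2) = -12; (-1)·3 + 1·(-2) = -5; so z(0) = [-12, -5]^T.
x_1(t) = Σ_i (v_i)_1 · z_i(0) · e^{λ_i t} (row 1 of V times the modal terms).
x_1(0.4) = 1·(-12)·e^{-5·0.4} + (-3)·(-5)·e^{-2·0.4} = (-12)·0.135335 + 15·0.449329 = 5.1159.

5.1159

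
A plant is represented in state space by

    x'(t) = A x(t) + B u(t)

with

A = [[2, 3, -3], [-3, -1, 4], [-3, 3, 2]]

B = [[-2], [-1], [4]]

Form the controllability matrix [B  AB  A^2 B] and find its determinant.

AB = [[-19], [23], [11]]
A^2B = [[-2], [78], [148]]
Controllability matrix C = [B  AB  A^2B] = [[-2, -19, -2], [-1, 23, 78], [4, 11, 148]]
Expanding along the first row, det(C) = (-2)·(23·148 - 78·11) - (-19)·((-1)·148 - 78·4) + (-2)·((-1)·11 - 23·4) = (-2)·2546 - (-19)·(-460) + (-2)·(-103) = -13626
Since det(C) ≠ 0, rank(C) = 3 and the system is completely controllable.

-13626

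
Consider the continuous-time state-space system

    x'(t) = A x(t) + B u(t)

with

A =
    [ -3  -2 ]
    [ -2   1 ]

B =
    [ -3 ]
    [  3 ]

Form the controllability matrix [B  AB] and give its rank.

2

AB = [[3], [9]]
Controllability matrix C = [B  AB] = [[-3, 3], [3, 9]]
det(C) = (-3)·9 - 3·3 = -27 - 9 = -36 ≠ 0, so rank(C) = 2.
rank(C) = 2 = n, so the pair (A, B) is completely controllable.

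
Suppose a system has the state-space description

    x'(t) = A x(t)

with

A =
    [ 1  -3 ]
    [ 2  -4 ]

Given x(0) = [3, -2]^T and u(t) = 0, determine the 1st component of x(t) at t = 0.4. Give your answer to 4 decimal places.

4.6629

det(sI - A) = s^2 - (tr A)s + det A, with tr A = 1 + (-4) = -3 and det A = 1·(-4) - (-3)·2 = -4 - (-6) = 2.
So p(s) = det(sI - A) = s^2 + 3s + 2.
Factor s^2 + 3s + 2: two numbers with sum -3 and product 2 are -1 and -2, so s^2 + 3s + 2 = (s + 1)(s + 2).
Hence p(s) = (s + 1) (s + 2), with roots -2, -1.
The eigenvalues -2, -1 are distinct and real, so A is diagonalisable and x(t) = e^{At} x(0) = V diag(e^{λ_i t}) V^{-1} x(0), where the columns of V are the eigenvectors.
λ = -2: A - (-2)I = [[3, -3], [2, -2]]. Row 1 gives 3·v1 + (-3)·v2 = 0, so take v_1 = [-1, -1]^T.
λ = -1: A - (-1)I = [[2, -3], [2, -3]]. Row 1 gives 2·v1 + (-3)·v2 = 0, so take v_2 = [3, 2]^T.
V = [v_1 v_2] = [[-1, 3], [-1, 2]] has det V = 1, so V^{-1} = adj(V)/det V = [[2, -3], [1, -1]].
Modal coordinates z(0) = V^{-1} x(0): 2·3 + (-3)·(-2) = 12; 1·3 + (-1)·(-2) = 5; so z(0) = [12, 5]^T.
x_1(t) = Σ_i (v_i)_1 · z_i(0) · e^{λ_i t} (row 1 of V times the modal terms).
x_1(0.4) = (-1)·12·e^{-2·0.4} + 3·5·e^{-1·0.4} = (-12)·0.449329 + 15·0.670320 = 4.6629.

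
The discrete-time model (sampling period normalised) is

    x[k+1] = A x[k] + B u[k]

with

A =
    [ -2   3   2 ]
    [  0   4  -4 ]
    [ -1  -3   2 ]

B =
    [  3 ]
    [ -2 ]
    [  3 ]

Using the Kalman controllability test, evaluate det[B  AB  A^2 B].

AB = [[-6], [-20], [9]]
A^2B = [[-30], [-116], [84]]
Controllability matrix C = [B  AB  A^2B] = [[3, -6, -30], [-2, -20, -116], [3, 9, 84]]
Expanding along the first row, det(C) = 3·((-20)·84 - (-116)·9) - (-6)·((-2)·84 - (-116)·3) + (-30)·((-2)·9 - (-20)·3) = 3·(-636) - (-6)·180 + (-30)·42 = -2088
Since det(C) ≠ 0, rank(C) = 3 and the system is completely controllable.

-2088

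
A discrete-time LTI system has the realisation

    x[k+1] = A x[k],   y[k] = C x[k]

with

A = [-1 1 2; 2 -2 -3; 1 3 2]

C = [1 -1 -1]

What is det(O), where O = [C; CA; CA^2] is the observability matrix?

-8

CA = [[-4, 0, 3]]
CA^2 = [[7, 5, -2]]
Observability matrix O = [C; CA; CA^2] = [[1, -1, -1], [-4, 0, 3], [7, 5, -2]]
Expanding along the first row, det(O) = 1·(0·(-2) - 3·5) - (-1)·((-4)·(-2) - 3·7) + (-1)·((-4)·5 - 0·7) = 1·(-15) - (-1)·(-13) + (-1)·(-20) = -8
Since det(O) ≠ 0, rank(O) = 3 and the system is completely observable.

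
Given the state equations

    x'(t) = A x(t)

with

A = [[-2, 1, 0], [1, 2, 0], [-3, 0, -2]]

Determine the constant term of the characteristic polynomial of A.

-10

Expand det(sI - A) for the 3×3 matrix.
p(s) = s^3 + 2s^2 - 5s - 10.
(Check: constant term = det(-A) = (-1)^3 det A = -10; coefficient of s^2 = -tr A = 2.)
The constant term is -10.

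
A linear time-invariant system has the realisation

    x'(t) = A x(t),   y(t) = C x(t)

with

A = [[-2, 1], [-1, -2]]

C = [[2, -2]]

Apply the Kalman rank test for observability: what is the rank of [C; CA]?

2

CA = [[-2, 6]]
Observability matrix O = [C; CA] = [[2, -2], [-2, 6]]
det(O) = 2·6 - (-2)·(-2) = 12 - 4 = 8 ≠ 0, so rank(O) = 2.
rank(O) = 2 = n, so the pair (A, C) is completely observable.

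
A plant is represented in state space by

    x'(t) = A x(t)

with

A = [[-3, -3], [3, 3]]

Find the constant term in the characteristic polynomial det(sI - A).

0

For a 2×2 matrix, det(sI - A) = s^2 - (tr A)s + det A.
tr A = 0, det A = 0.
So p(s) = s^2.
The constant term is 0.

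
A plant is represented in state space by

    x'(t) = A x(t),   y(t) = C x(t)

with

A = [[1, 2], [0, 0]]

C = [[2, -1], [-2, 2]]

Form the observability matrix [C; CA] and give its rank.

CA = [[2, 4], [-2, -4]]
Observability matrix O = [C; CA] = [[2, -1], [-2, 2], [2, 4], [-2, -4]]
Take the 2×2 submatrix of O formed by rows 1, 2: [[2, -1], [-2, 2]]. Its determinant is 2·2 - (-1)·(-2) = 4 - 2 = 2 ≠ 0.
So rank(O) ≥ 2; since O has 2 columns, rank(O) = 2.
rank(O) = 2 = n, so the pair (A, C) is completely observable.

2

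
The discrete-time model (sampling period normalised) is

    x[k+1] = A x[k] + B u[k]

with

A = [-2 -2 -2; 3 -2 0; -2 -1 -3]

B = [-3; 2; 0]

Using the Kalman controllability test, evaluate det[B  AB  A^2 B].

AB = [[2], [-13], [4]]
A^2B = [[14], [32], [-3]]
Controllability matrix C = [B  AB  A^2B] = [[-3, 2, 14], [2, -13, 32], [0, 4, -3]]
Expanding along the first row, det(C) = (-3)·((-13)·(-3) - 32·4) - 2·(2·(-3) - 32·0) + 14·(2·4 - (-13)·0) = (-3)·(-89) - 2·(-6) + 14·8 = 391
Since det(C) ≠ 0, rank(C) = 3 and the system is completely controllable.

391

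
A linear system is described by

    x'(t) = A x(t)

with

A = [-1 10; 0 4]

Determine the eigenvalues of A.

det(sI - A) = s^2 - (tr A)s + det A, with tr A = (-1) + 4 = 3 and det A = (-1)·4 - 10·0 = -4 - 0 = -4.
So p(s) = det(sI - A) = s^2 - 3s - 4.
Factor s^2 - 3s - 4: two numbers with sum 3 and product -4 are 4 and -1, so s^2 - 3s - 4 = (s - 4)(s + 1).
Hence p(s) = (s - 4) (s + 1), with roots -1, 4.
At least one eigenvalue has non-negative real part, so the system is not asymptotically stable.

-1, 4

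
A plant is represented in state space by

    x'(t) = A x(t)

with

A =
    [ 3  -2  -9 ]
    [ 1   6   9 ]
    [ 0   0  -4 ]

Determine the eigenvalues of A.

-4, 4, 5

det(sI - A) = s^3 - (tr A)s^2 + (M11 + M22 + M33)s - det A, where Mii is the 2×2 principal minor of A obtained by deleting row i and column i.
tr A = 3 + 6 + (-4) = 5; M11 = 6·(-4) - 9·0 = -24 - 0 = -24; M22 = 3·(-4) - (-9)·0 = -12 - 0 = -12; M33 = 3·6 - (-2)·1 = 18 - (-2) = 20; sum of minors = -16.
det A = 3·(6·(-4) - 9·0) - (-2)·(1·(-4) - 9·0) + (-9)·(1·0 - 6·0) = 3·(-24) - (-2)·(-4) + (-9)·0 = -80.
So p(s) = det(sI - A) = s^3 - 5s^2 - 16s + 80.
Rational-root test: any integer root divides 80. Testing small divisors, s = -4 works: p(-4) = -64 + (-80) + 64 + 80 = 0, so (s + 4) is a factor.
Dividing, p(s) = (s + 4)(s^2 - 9s + 20).
Factor s^2 - 9s + 20: two numbers with sum 9 and product 20 are 5 and 4, so s^2 - 9s + 20 = (s - 5)(s - 4).
Hence p(s) = (s - 5) (s - 4) (s + 4), with roots -4, 4, 5.
At least one eigenvalue has non-negative real part, so the system is not asymptotically stable.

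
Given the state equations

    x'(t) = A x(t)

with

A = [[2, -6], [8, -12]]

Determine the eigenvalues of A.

det(sI - A) = s^2 - (tr A)s + det A, with tr A = 2 + (-12) = -10 and det A = 2·(-12) - (-6)·8 = -24 - (-48) = 24.
So p(s) = det(sI - A) = s^2 + 10s + 24.
Factor s^2 + 10s + 24: two numbers with sum -10 and product 24 are -4 and -6, so s^2 + 10s + 24 = (s + 4)(s + 6).
Hence p(s) = (s + 4) (s + 6), with roots -6, -4.
All eigenvalues have negative real part, so the system is asymptotically stable.

-6, -4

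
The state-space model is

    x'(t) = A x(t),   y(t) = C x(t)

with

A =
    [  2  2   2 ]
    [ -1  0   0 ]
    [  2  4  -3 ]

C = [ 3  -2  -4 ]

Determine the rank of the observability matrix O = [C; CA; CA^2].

CA = [[0, -10, 18]]
CA^2 = [[46, 72, -54]]
Observability matrix O = [C; CA; CA^2] = [[3, -2, -4], [0, -10, 18], [46, 72, -54]]
det(O) = 3·((-10)·(-54) - 18·72) - (-2)·(0·(-54) - 18·46) + (-4)·(0·72 - (-10)·46) = 3·(-756) - (-2)·(-828) + (-4)·460 = -5764 ≠ 0, so rank(O) = 3.
rank(O) = 3 = n, so the pair (A, C) is completely observable.

3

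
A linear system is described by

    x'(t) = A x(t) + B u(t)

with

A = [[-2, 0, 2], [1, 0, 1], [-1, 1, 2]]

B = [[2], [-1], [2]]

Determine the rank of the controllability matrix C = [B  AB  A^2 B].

3

AB = [[0], [4], [1]]
A^2B = [[2], [1], [6]]
Controllability matrix C = [B  AB  A^2B] = [[2, 0, 2], [-1, 4, 1], [2, 1, 6]]
det(C) = 2·(4·6 - 1·1) - 0·((-1)·6 - 1·2) + 2·((-1)·1 - 4·2) = 2·23 - 0·(-8) + 2·(-9) = 28 ≠ 0, so rank(C) = 3.
rank(C) = 3 = n, so the pair (A, B) is completely controllable.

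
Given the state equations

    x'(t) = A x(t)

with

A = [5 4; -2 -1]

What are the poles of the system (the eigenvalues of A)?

det(sI - A) = s^2 - (tr A)s + det A, with tr A = 5 + (-1) = 4 and det A = 5·(-1) - 4·(-2) = -5 - (-8) = 3.
So p(s) = det(sI - A) = s^2 - 4s + 3.
Factor s^2 - 4s + 3: two numbers with sum 4 and product 3 are 3 and 1, so s^2 - 4s + 3 = (s - 3)(s - 1).
Hence p(s) = (s - 3) (s - 1), with roots 1, 3.
At least one eigenvalue has non-negative real part, so the system is not asymptotically stable.

1, 3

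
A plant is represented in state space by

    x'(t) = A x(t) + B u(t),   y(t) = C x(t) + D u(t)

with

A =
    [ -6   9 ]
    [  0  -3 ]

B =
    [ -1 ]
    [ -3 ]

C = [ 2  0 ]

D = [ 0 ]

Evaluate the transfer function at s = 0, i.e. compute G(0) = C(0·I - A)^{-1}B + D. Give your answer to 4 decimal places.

G(0) = C(-A)^{-1}B + D = -C A^{-1} B + D.
det A = 18, so A^{-1} = (1/18)·adj(A) = [[-1/6, -1/2], [0, -1/3]]
A^{-1} B = [5/3, 1]^T
C A^{-1} B = 10/3
G(0) = D - C A^{-1} B = 0 - (10/3) = -10/3 ≈ -3.3333

-3.3333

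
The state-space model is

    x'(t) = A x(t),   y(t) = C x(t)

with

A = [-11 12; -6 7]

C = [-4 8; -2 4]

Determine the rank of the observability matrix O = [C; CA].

CA = [[-4, 8], [-2, 4]]
Observability matrix O = [C; CA] = [[-4, 8], [-2, 4], [-4, 8], [-2, 4]]
Every row of O is a scalar multiple of row 1 = [-4, 8] (multipliers 1, 1/2, 1, 1/2), so the rows span a one-dimensional space.
O ≠ 0, hence rank(O) = 1.
rank(O) = 1 < n = 2, so the pair (A, C) is not completely observable.

1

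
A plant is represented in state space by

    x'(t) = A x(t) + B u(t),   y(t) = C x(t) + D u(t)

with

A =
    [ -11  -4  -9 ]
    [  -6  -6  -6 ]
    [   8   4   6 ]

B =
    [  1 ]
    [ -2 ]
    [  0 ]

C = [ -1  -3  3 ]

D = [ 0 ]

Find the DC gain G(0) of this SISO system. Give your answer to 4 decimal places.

G(0) = C(-A)^{-1}B + D = -C A^{-1} B + D.
det A = -36, so A^{-1} = (1/-36)·adj(A) = [[1/3, 1/3, 5/6], [1/3, -1/6, 1/3], [-2/3, -1/3, -7/6]]
A^{-1} B = [-1/3, 2/3, 0]^T
C A^{-1} B = -5/3
G(0) = D - C A^{-1} B = 0 - (-5/3) = 5/3 ≈ 1.6667

1.6667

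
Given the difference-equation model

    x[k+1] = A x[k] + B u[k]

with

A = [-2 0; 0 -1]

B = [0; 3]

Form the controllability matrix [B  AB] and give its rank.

AB = [[0], [-3]]
Controllability matrix C = [B  AB] = [[0, 0], [3, -3]]
Every column of C is a scalar multiple of column 1 = [0, 3] (multipliers 1, -1), so the columns span a one-dimensional space.
C ≠ 0, hence rank(C) = 1.
rank(C) = 1 < n = 2, so the pair (A, B) is not completely controllable.

1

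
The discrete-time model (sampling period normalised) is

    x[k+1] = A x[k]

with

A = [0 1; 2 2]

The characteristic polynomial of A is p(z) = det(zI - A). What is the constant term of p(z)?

For a 2×2 matrix, det(zI - A) = z^2 - (tr A)z + det A.
tr A = 2, det A = -2.
So p(z) = z^2 - 2z - 2.
The constant term is -2.

-2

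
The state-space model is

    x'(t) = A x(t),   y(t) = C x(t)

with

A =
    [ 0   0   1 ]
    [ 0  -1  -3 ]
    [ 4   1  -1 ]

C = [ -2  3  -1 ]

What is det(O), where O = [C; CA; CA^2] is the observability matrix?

1816

CA = [[-4, -4, -10]]
CA^2 = [[-40, -6, 18]]
Observability matrix O = [C; CA; CA^2] = [[-2, 3, -1], [-4, -4, -10], [-40, -6, 18]]
Expanding along the first row, det(O) = (-2)·((-4)·18 - (-10)·(-6)) - 3·((-4)·18 - (-10)·(-40)) + (-1)·((-4)·(-6) - (-4)·(-40)) = (-2)·(-132) - 3·(-472) + (-1)·(-136) = 1816
Since det(O) ≠ 0, rank(O) = 3 and the system is completely observable.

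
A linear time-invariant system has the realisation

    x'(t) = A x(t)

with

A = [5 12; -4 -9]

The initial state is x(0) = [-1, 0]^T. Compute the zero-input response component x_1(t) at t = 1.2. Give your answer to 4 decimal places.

det(sI - A) = s^2 - (tr A)s + det A, with tr A = 5 + (-9) = -4 and det A = 5·(-9) - 12·(-4) = -45 - (-48) = 3.
So p(s) = det(sI - A) = s^2 + 4s + 3.
Factor s^2 + 4s + 3: two numbers with sum -4 and product 3 are -1 and -3, so s^2 + 4s + 3 = (s + 1)(s + 3).
Hence p(s) = (s + 1) (s + 3), with roots -3, -1.
The eigenvalues -3, -1 are distinct and real, so A is diagonalisable and x(t) = e^{At} x(0) = V diag(e^{λ_i t}) V^{-1} x(0), where the columns of V are the eigenvectors.
λ = -3: A - (-3)I = [[8, 12], [-4, -6]]. Row 1 gives 8·v1 + 12·v2 = 0, so take v_1 = [3, -2]^T.
λ = -1: A - (-1)I = [[6, 12], [-4, -8]]. Row 1 gives 6·v1 + 12·v2 = 0, so take v_2 = [2, -1]^T.
V = [v_1 v_2] = [[3, 2], [-2, -1]] has det V = 1, so V^{-1} = adj(V)/det V = [[-1, -2], [2, 3]].
Modal coordinates z(0) = V^{-1} x(0): (-1)·(-1) + (-2)·0 = 1; 2·(-1) + 3·0 = -2; so z(0) = [1, -2]^T.
x_1(t) = Σ_i (v_i)_1 · z_i(0) · e^{λ_i t} (row 1 of V times the modal terms).
x_1(1.2) = 3·1·e^{-3·1.2} + 2·(-2)·e^{-1·1.2} = 3·0.027324 + (-4)·0.301194 = -1.1228.

-1.1228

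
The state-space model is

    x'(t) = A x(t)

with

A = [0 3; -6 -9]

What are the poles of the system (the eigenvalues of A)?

det(sI - A) = s^2 - (tr A)s + det A, with tr A = 0 + (-9) = -9 and det A = 0·(-9) - 3·(-6) = 0 - (-18) = 18.
So p(s) = det(sI - A) = s^2 + 9s + 18.
Factor s^2 + 9s + 18: two numbers with sum -9 and product 18 are -3 and -6, so s^2 + 9s + 18 = (s + 3)(s + 6).
Hence p(s) = (s + 3) (s + 6), with roots -6, -3.
All eigenvalues have negative real part, so the system is asymptotically stable.

-6, -3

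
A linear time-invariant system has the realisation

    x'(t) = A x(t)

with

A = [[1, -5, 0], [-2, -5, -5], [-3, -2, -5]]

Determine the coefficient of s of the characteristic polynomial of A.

Expand det(sI - A) for the 3×3 matrix.
p(s) = s^3 + 9s^2 - 5s + 10.
(Check: constant term = det(-A) = (-1)^3 det A = 10; coefficient of s^2 = -tr A = 9.)
The coefficient of s is -5.

-5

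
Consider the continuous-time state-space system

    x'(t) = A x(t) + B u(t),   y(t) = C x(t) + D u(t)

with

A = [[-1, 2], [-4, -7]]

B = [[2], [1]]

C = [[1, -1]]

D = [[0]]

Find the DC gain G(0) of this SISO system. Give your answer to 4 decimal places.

G(0) = C(-A)^{-1}B + D = -C A^{-1} B + D.
det A = 15, so A^{-1} = (1/15)·adj(A) = [[-7/15, -2/15], [4/15, -1/15]]
A^{-1} B = [-16/15, 7/15]^T
C A^{-1} B = -23/15
G(0) = D - C A^{-1} B = 0 - (-23/15) = 23/15 ≈ 1.5333

1.5333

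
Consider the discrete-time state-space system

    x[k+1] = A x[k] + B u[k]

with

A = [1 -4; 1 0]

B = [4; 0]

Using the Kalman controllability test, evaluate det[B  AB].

16

AB = [[4], [4]]
Controllability matrix C = [B  AB] = [[4, 4], [0, 4]]
det(C) = 4·4 - 4·0 = 16 - 0 = 16
Since det(C) ≠ 0, rank(C) = 2 and the system is completely controllable.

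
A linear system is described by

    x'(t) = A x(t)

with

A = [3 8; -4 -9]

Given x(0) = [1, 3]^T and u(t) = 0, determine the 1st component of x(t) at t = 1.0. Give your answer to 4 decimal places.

det(sI - A) = s^2 - (tr A)s + det A, with tr A = 3 + (-9) = -6 and det A = 3·(-9) - 8·(-4) = -27 - (-32) = 5.
So p(s) = det(sI - A) = s^2 + 6s + 5.
Factor s^2 + 6s + 5: two numbers with sum -6 and product 5 are -1 and -5, so s^2 + 6s + 5 = (s + 1)(s + 5).
Hence p(s) = (s + 1) (s + 5), with roots -5, -1.
The eigenvalues -5, -1 are distinct and real, so A is diagonalisable and x(t) = e^{At} x(0) = V diag(e^{λ_i t}) V^{-1} x(0), where the columns of V are the eigenvectors.
λ = -5: A - (-5)I = [[8, 8], [-4, -4]]. Row 1 gives 8·v1 + 8·v2 = 0, so take v_1 = [-1, 1]^T.
λ = -1: A - (-1)I = [[4, 8], [-4, -8]]. Row 1 gives 4·v1 + 8·v2 = 0, so take v_2 = [2, -1]^T.
V = [v_1 v_2] = [[-1, 2], [1, -1]] has det V = -1, so V^{-1} = adj(V)/det V = [[1, 2], [1, 1]].
Modal coordinates z(0) = V^{-1} x(0): 1·1 + 2·3 = 7; 1·1 + 1·3 = 4; so z(0) = [7, 4]^T.
x_1(t) = Σ_i (v_i)_1 · z_i(0) · e^{λ_i t} (row 1 of V times the modal terms).
x_1(1.0) = (-1)·7·e^{-5·1.0} + 2·4·e^{-1·1.0} = (-7)·0.006738 + 8·0.367879 = 2.8959.

2.8959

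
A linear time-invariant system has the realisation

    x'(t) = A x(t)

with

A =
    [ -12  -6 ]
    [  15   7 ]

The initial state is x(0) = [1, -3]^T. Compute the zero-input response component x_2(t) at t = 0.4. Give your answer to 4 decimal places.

det(sI - A) = s^2 - (tr A)s + det A, with tr A = (-12) + 7 = -5 and det A = (-12)·7 - (-6)·15 = -84 - (-90) = 6.
So p(s) = det(sI - A) = s^2 + 5s + 6.
Factor s^2 + 5s + 6: two numbers with sum -5 and product 6 are -2 and -3, so s^2 + 5s + 6 = (s + 2)(s + 3).
Hence p(s) = (s + 2) (s + 3), with roots -3, -2.
The eigenvalues -3, -2 are distinct and real, so A is diagonalisable and x(t) = e^{At} x(0) = V diag(e^{λ_i t}) V^{-1} x(0), where the columns of V are the eigenvectors.
λ = -3: A - (-3)I = [[-9, -6], [15, 10]]. Row 1 gives (-9)·v1 + (-6)·v2 = 0, so take v_1 = [2, -3]^T.
λ = -2: A - (-2)I = [[-10, -6], [15, 9]]. Row 1 gives (-10)·v1 + (-6)·v2 = 0, so take v_2 = [-3, 5]^T.
V = [v_1 v_2] = [[2, -3], [-3, 5]] has det V = 1, so V^{-1} = adj(V)/det V = [[5, 3], [3, 2]].
Modal coordinates z(0) = V^{-1} x(0): 5·1 + 3·(-3) = -4; 3·1 + 2·(-3) = -3; so z(0) = [-4, -3]^T.
x_2(t) = Σ_i (v_i)_2 · z_i(0) · e^{λ_i t} (row 2 of V times the modal terms).
x_2(0.4) = (-3)·(-4)·e^{-3·0.4} + 5·(-3)·e^{-2·0.4} = 12·0.301194 + (-15)·0.449329 = -3.1256.

-3.1256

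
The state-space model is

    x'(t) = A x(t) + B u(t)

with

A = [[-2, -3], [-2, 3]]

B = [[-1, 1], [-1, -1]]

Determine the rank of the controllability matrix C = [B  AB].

2

AB = [[5, 1], [-1, -5]]
Controllability matrix C = [B  AB] = [[-1, 1, 5, 1], [-1, -1, -1, -5]]
Take the 2×2 submatrix of C formed by columns 1, 2: [[-1, 1], [-1, -1]]. Its determinant is (-1)·(-1) - 1·(-1) = 1 - (-1) = 2 ≠ 0.
So rank(C) ≥ 2; since C has 2 rows, rank(C) = 2.
rank(C) = 2 = n, so the pair (A, B) is completely controllable.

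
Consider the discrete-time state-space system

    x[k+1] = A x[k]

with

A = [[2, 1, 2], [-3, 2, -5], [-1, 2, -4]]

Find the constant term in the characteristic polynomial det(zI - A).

Expand det(zI - A) for the 3×3 matrix.
p(z) = z^3 + 3z + 11.
(Check: constant term = det(-A) = (-1)^3 det A = 11; coefficient of z^2 = -tr A = 0.)
The constant term is 11.

11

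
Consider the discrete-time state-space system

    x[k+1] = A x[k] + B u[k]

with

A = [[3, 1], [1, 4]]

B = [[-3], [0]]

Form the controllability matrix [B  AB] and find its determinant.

9

AB = [[-9], [-3]]
Controllability matrix C = [B  AB] = [[-3, -9], [0, -3]]
det(C) = (-3)·(-3) - (-9)·0 = 9 - 0 = 9
Since det(C) ≠ 0, rank(C) = 2 and the system is completely controllable.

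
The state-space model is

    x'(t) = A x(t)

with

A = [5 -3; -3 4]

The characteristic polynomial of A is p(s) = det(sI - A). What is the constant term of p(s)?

For a 2×2 matrix, det(sI - A) = s^2 - (tr A)s + det A.
tr A = 9, det A = 11.
So p(s) = s^2 - 9s + 11.
The constant term is 11.

11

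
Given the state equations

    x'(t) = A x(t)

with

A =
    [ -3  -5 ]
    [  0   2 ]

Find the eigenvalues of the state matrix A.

-3, 2

det(sI - A) = s^2 - (tr A)s + det A, with tr A = (-3) + 2 = -1 and det A = (-3)·2 - (-5)·0 = -6 - 0 = -6.
So p(s) = det(sI - A) = s^2 + s - 6.
Factor s^2 + s - 6: two numbers with sum -1 and product -6 are 2 and -3, so s^2 + s - 6 = (s - 2)(s + 3).
Hence p(s) = (s - 2) (s + 3), with roots -3, 2.
At least one eigenvalue has non-negative real part, so the system is not asymptotically stable.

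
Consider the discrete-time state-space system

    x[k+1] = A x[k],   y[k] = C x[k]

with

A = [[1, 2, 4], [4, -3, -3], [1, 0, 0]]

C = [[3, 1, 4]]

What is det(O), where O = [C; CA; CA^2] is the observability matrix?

55

CA = [[11, 3, 9]]
CA^2 = [[32, 13, 35]]
Observability matrix O = [C; CA; CA^2] = [[3, 1, 4], [11, 3, 9], [32, 13, 35]]
Expanding along the first row, det(O) = 3·(3·35 - 9·13) - 1·(11·35 - 9·32) + 4·(11·13 - 3·32) = 3·(-12) - 1·97 + 4·47 = 55
Since det(O) ≠ 0, rank(O) = 3 and the system is completely observable.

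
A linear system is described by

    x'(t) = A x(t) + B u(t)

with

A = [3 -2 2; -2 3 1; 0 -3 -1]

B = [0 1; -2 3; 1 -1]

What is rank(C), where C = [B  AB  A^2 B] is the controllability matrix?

3

AB = [[6, -5], [-5, 6], [5, -8]]
A^2B = [[38, -43], [-22, 20], [10, -10]]
Controllability matrix C = [B  AB  A^2B] = [[0, 1, 6, -5, 38, -43], [-2, 3, -5, 6, -22, 20], [1, -1, 5, -8, 10, -10]]
Take the 3×3 submatrix of C formed by columns 1, 2, 3: [[0, 1, 6], [-2, 3, -5], [1, -1, 5]]. Its determinant is 0·(3·5 - (-5)·(-1)) - 1·((-2)·5 - (-5)·1) + 6·((-2)·(-1) - 3·1) = 0·10 - 1·(-5) + 6·(-1) = -1 ≠ 0.
So rank(C) ≥ 3; since C has 3 rows, rank(C) = 3.
rank(C) = 3 = n, so the pair (A, B) is completely controllable.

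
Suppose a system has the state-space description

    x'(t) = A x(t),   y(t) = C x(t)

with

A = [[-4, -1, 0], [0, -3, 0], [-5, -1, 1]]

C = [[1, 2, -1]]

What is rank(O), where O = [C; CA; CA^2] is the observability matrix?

CA = [[1, -6, -1]]
CA^2 = [[1, 18, -1]]
Observability matrix O = [C; CA; CA^2] = [[1, 2, -1], [1, -6, -1], [1, 18, -1]]
The columns c1, c2, c3 of O are linearly dependent: c1 + c3 = 0 (check each entry), so rank(O) ≤ 2.
The 2×2 minor from rows 1, 2, columns 1, 2 is 1·(-6) - 2·1 = -6 - 2 = -8 ≠ 0, so rank(O) = 2.
rank(O) = 2 < n = 3, so the pair (A, C) is not completely observable.

2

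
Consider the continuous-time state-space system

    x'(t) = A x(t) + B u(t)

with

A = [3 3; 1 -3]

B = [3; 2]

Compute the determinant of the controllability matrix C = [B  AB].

-39

AB = [[15], [-3]]
Controllability matrix C = [B  AB] = [[3, 15], [2, -3]]
det(C) = 3·(-3) - 15·2 = -9 - 30 = -39
Since det(C) ≠ 0, rank(C) = 2 and the system is completely controllable.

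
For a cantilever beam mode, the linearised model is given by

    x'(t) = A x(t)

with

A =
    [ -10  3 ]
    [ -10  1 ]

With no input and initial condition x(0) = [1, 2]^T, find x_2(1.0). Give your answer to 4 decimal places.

0.0366

det(sI - A) = s^2 - (tr A)s + det A, with tr A = (-10) + 1 = -9 and det A = (-10)·1 - 3·(-10) = -10 - (-30) = 20.
So p(s) = det(sI - A) = s^2 + 9s + 20.
Factor s^2 + 9s + 20: two numbers with sum -9 and product 20 are -4 and -5, so s^2 + 9s + 20 = (s + 4)(s + 5).
Hence p(s) = (s + 4) (s + 5), with roots -5, -4.
The eigenvalues -5, -4 are distinct and real, so A is diagonalisable and x(t) = e^{At} x(0) = V diag(e^{λ_i t}) V^{-1} x(0), where the columns of V are the eigenvectors.
λ = -5: A - (-5)I = [[-5, 3], [-10, 6]]. Row 1 gives (-5)·v1 + 3·v2 = 0, so take v_1 = [-3, -5]^T.
λ = -4: A - (-4)I = [[-6, 3], [-10, 5]]. Row 1 gives (-6)·v1 + 3·v2 = 0, so take v_2 = [1, 2]^T.
V = [v_1 v_2] = [[-3, 1], [-5, 2]] has det V = -1, so V^{-1} = adj(V)/det V = [[-2, 1], [-5, 3]].
Modal coordinates z(0) = V^{-1} x(0): (-2)·1 + 1·2 = 0; (-5)·1 + 3·2 = 1; so z(0) = [0, 1]^T.
x_2(t) = Σ_i (v_i)_2 · z_i(0) · e^{λ_i t} (row 2 of V times the modal terms).
x_2(1.0) = (-5)·0·e^{-5·1.0} + 2·1·e^{-4·1.0} = 0·0.006738 + 2·0.018316 = 0.0366.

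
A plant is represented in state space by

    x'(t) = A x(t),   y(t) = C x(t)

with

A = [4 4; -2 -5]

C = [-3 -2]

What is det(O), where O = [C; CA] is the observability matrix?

CA = [[-8, -2]]
Observability matrix O = [C; CA] = [[-3, -2], [-8, -2]]
det(O) = (-3)·(-2) - (-2)·(-8) = 6 - 16 = -10
Since det(O) ≠ 0, rank(O) = 2 and the system is completely observable.

-10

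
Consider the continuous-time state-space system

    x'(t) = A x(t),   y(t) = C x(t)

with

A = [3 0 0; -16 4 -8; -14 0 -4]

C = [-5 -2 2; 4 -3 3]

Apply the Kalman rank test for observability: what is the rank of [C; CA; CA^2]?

2

CA = [[-11, -8, 8], [18, -12, 12]]
CA^2 = [[-17, -32, 32], [78, -48, 48]]
Observability matrix O = [C; CA; CA^2] = [[-5, -2, 2], [4, -3, 3], [-11, -8, 8], [18, -12, 12], [-17, -32, 32], [78, -48, 48]]
The columns c1, c2, c3 of O are linearly dependent: c2 + c3 = 0 (check each entry), so rank(O) ≤ 2.
The 2×2 minor from rows 1, 2, columns 1, 2 is (-5)·(-3) - (-2)·4 = 15 - (-8) = 23 ≠ 0, so rank(O) = 2.
rank(O) = 2 < n = 3, so the pair (A, C) is not completely observable.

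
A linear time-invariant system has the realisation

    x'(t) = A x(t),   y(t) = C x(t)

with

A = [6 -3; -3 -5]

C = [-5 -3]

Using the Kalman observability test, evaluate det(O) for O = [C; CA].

-213

CA = [[-21, 30]]
Observability matrix O = [C; CA] = [[-5, -3], [-21, 30]]
det(O) = (-5)·30 - (-3)·(-21) = -150 - 63 = -213
Since det(O) ≠ 0, rank(O) = 2 and the system is completely observable.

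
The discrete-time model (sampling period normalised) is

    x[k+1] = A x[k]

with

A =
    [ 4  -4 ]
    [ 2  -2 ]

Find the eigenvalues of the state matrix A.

det(zI - A) = z^2 - (tr A)z + det A, with tr A = 4 + (-2) = 2 and det A = 4·(-2) - (-4)·2 = -8 - (-8) = 0.
So p(z) = det(zI - A) = z^2 - 2z.
Factor z^2 - 2z: two numbers with sum 2 and product 0 are 2 and 0, so z^2 - 2z = z(z - 2).
Hence p(z) = z (z - 2), with roots 0, 2.

0, 2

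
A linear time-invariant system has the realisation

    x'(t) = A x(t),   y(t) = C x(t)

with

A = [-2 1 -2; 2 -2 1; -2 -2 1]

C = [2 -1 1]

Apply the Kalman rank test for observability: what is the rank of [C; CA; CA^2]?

2

CA = [[-8, 2, -4]]
CA^2 = [[28, -4, 14]]
Observability matrix O = [C; CA; CA^2] = [[2, -1, 1], [-8, 2, -4], [28, -4, 14]]
The columns c1, c2, c3 of O are linearly dependent: -c1 + 2·c3 = 0 (check each entry), so rank(O) ≤ 2.
The 2×2 minor from rows 1, 2, columns 1, 2 is 2·2 - (-1)·(-8) = 4 - 8 = -4 ≠ 0, so rank(O) = 2.
rank(O) = 2 < n = 3, so the pair (A, C) is not completely observable.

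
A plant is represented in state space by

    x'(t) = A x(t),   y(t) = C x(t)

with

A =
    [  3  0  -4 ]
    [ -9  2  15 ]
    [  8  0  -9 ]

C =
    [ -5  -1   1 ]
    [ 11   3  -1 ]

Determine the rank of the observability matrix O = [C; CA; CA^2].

2

CA = [[2, -2, -4], [-2, 6, 10]]
CA^2 = [[-8, -4, -2], [20, 12, 8]]
Observability matrix O = [C; CA; CA^2] = [[-5, -1, 1], [11, 3, -1], [2, -2, -4], [-2, 6, 10], [-8, -4, -2], [20, 12, 8]]
The columns c1, c2, c3 of O are linearly dependent: c1 - 3·c2 + 2·c3 = 0 (check each entry), so rank(O) ≤ 2.
The 2×2 minor from rows 1, 2, columns 1, 2 is (-5)·3 - (-1)·11 = -15 - (-11) = -4 ≠ 0, so rank(O) = 2.
rank(O) = 2 < n = 3, so the pair (A, C) is not completely observable.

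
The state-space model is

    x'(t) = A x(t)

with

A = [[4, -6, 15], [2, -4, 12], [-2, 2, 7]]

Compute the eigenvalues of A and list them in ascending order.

det(sI - A) = s^3 - (tr A)s^2 + (M11 + M22 + M33)s - det A, where Mii is the 2×2 principal minor of A obtained by deleting row i and column i.
tr A = 4 + (-4) + 7 = 7; M11 = (-4)·7 - 12·2 = -28 - 24 = -52; M22 = 4·7 - 15·(-2) = 28 - (-30) = 58; M33 = 4·(-4) - (-6)·2 = -16 - (-12) = -4; sum of minors = 2.
det A = 4·((-4)·7 - 12·2) - (-6)·(2·7 - 12·(-2)) + 15·(2·2 - (-4)·(-2)) = 4·(-52) - (-6)·38 + 15·(-4) = -40.
So p(s) = det(sI - A) = s^3 - 7s^2 + 2s + 40.
Rational-root test: any integer root divides 40. Testing small divisors, s = -2 works: p(-2) = -8 + (-28) + (-4) + 40 = 0, so (s + 2) is a factor.
Dividing, p(s) = (s + 2)(s^2 - 9s + 20).
Factor s^2 - 9s + 20: two numbers with sum 9 and product 20 are 5 and 4, so s^2 - 9s + 20 = (s - 5)(s - 4).
Hence p(s) = (s - 5) (s - 4) (s + 2), with roots -2, 4, 5.
At least one eigenvalue has non-negative real part, so the system is not asymptotically stable.

-2, 4, 5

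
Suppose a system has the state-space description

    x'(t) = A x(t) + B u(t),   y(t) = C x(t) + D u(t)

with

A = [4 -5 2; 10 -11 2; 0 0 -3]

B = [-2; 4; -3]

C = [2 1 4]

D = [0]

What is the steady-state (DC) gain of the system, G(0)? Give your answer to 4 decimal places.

G(0) = C(-A)^{-1}B + D = -C A^{-1} B + D.
det A = -18, so A^{-1} = (1/-18)·adj(A) = [[-11/6, 5/6, -2/3], [-5/3, 2/3, -2/3], [0, 0, -1/3]]
A^{-1} B = [9, 8, 1]^T
C A^{-1} B = 30
G(0) = D - C A^{-1} B = 0 - (30) = -30

-30.0000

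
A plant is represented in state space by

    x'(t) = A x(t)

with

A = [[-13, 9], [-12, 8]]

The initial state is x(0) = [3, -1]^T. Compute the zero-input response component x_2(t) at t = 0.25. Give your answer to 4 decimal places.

det(sI - A) = s^2 - (tr A)s + det A, with tr A = (-13) + 8 = -5 and det A = (-13)·8 - 9·(-12) = -104 - (-108) = 4.
So p(s) = det(sI - A) = s^2 + 5s + 4.
Factor s^2 + 5s + 4: two numbers with sum -5 and product 4 are -1 and -4, so s^2 + 5s + 4 = (s + 1)(s + 4).
Hence p(s) = (s + 1) (s + 4), with roots -4, -1.
The eigenvalues -4, -1 are distinct and real, so A is diagonalisable and x(t) = e^{At} x(0) = V diag(e^{λ_i t}) V^{-1} x(0), where the columns of V are the eigenvectors.
λ = -4: A - (-4)I = [[-9, 9], [-12, 12]]. Row 1 gives (-9)·v1 + 9·v2 = 0, so take v_1 = [-1, -1]^T.
λ = -1: A - (-1)I = [[-12, 9], [-12, 9]]. Row 1 gives (-12)·v1 + 9·v2 = 0, so take v_2 = [3, 4]^T.
V = [v_1 v_2] = [[-1, 3], [-1, 4]] has det V = -1, so V^{-1} = adj(V)/det V = [[-4, 3], [-1, 1]].
Modal coordinates z(0) = V^{-1} x(0): (-4)·3 + 3·(-1) = -15; (-1)·3 + 1·(-1) = -4; so z(0) = [-15, -4]^T.
x_2(t) = Σ_i (v_i)_2 · z_i(0) · e^{λ_i t} (row 2 of V times the modal terms).
x_2(0.25) = (-1)·(-15)·e^{-4·0.25} + 4·(-4)·e^{-1·0.25} = 15·0.367879 + (-16)·0.778801 = -6.9426.

-6.9426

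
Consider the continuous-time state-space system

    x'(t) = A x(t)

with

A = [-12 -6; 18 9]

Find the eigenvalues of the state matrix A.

det(sI - A) = s^2 - (tr A)s + det A, with tr A = (-12) + 9 = -3 and det A = (-12)·9 - (-6)·18 = -108 - (-108) = 0.
So p(s) = det(sI - A) = s^2 + 3s.
Factor s^2 + 3s: two numbers with sum -3 and product 0 are 0 and -3, so s^2 + 3s = s(s + 3).
Hence p(s) = s (s + 3), with roots -3, 0.
At least one eigenvalue has non-negative real part, so the system is not asymptotically stable.

-3, 0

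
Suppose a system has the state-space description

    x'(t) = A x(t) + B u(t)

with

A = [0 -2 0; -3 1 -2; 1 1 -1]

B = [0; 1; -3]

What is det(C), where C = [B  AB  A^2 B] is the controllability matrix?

AB = [[-2], [7], [4]]
A^2B = [[-14], [5], [1]]
Controllability matrix C = [B  AB  A^2B] = [[0, -2, -14], [1, 7, 5], [-3, 4, 1]]
Expanding along the first row, det(C) = 0·(7·1 - 5·4) - (-2)·(1·1 - 5·(-3)) + (-14)·(1·4 - 7·(-3)) = 0·(-13) - (-2)·16 + (-14)·25 = -318
Since det(C) ≠ 0, rank(C) = 3 and the system is completely controllable.

-318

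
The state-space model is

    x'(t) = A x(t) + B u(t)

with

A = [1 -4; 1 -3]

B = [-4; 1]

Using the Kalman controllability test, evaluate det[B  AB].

36

AB = [[-8], [-7]]
Controllability matrix C = [B  AB] = [[-4, -8], [1, -7]]
det(C) = (-4)·(-7) - (-8)·1 = 28 - (-8) = 36
Since det(C) ≠ 0, rank(C) = 2 and the system is completely controllable.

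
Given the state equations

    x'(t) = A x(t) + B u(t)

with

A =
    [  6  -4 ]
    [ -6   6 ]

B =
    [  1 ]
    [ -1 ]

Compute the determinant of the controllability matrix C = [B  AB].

-2

AB = [[10], [-12]]
Controllability matrix C = [B  AB] = [[1, 10], [-1, -12]]
det(C) = 1·(-12) - 10·(-1) = -12 - (-10) = -2
Since det(C) ≠ 0, rank(C) = 2 and the system is completely controllable.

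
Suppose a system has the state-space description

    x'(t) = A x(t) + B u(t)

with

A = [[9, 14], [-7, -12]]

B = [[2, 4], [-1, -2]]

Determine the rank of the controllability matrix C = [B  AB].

1

AB = [[4, 8], [-2, -4]]
Controllability matrix C = [B  AB] = [[2, 4, 4, 8], [-1, -2, -2, -4]]
Every column of C is a scalar multiple of column 1 = [2, -1] (multipliers 1, 2, 2, 4), so the columns span a one-dimensional space.
C ≠ 0, hence rank(C) = 1.
rank(C) = 1 < n = 2, so the pair (A, B) is not completely controllable.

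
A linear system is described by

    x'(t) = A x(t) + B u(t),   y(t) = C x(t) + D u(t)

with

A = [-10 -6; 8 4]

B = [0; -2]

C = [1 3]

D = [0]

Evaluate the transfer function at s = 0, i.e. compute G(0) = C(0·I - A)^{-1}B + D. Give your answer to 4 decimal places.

-6.0000

G(0) = C(-A)^{-1}B + D = -C A^{-1} B + D.
det A = 8, so A^{-1} = (1/8)·adj(A) = [[1/2, 3/4], [-1, -5/4]]
A^{-1} B = [-3/2, 5/2]^T
C A^{-1} B = 6
G(0) = D - C A^{-1} B = 0 - (6) = -6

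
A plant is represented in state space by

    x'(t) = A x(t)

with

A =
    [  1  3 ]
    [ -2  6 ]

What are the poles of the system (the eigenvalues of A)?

det(sI - A) = s^2 - (tr A)s + det A, with tr A = 1 + 6 = 7 and det A = 1·6 - 3·(-2) = 6 - (-6) = 12.
So p(s) = det(sI - A) = s^2 - 7s + 12.
Factor s^2 - 7s + 12: two numbers with sum 7 and product 12 are 4 and 3, so s^2 - 7s + 12 = (s - 4)(s - 3).
Hence p(s) = (s - 4) (s - 3), with roots 3, 4.
At least one eigenvalue has non-negative real part, so the system is not asymptotically stable.

3, 4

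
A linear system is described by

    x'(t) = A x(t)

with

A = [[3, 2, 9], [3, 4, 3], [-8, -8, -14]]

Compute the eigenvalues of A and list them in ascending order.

-6, -2, 1

det(sI - A) = s^3 - (tr A)s^2 + (M11 + M22 + M33)s - det A, where Mii is the 2×2 principal minor of A obtained by deleting row i and column i.
tr A = 3 + 4 + (-14) = -7; M11 = 4·(-14) - 3·(-8) = -56 - (-24) = -32; M22 = 3·(-14) - 9·(-8) = -42 - (-72) = 30; M33 = 3·4 - 2·3 = 12 - 6 = 6; sum of minors = 4.
det A = 3·(4·(-14) - 3·(-8)) - 2·(3·(-14) - 3·(-8)) + 9·(3·(-8) - 4·(-8)) = 3·(-32) - 2·(-18) + 9·8 = 12.
So p(s) = det(sI - A) = s^3 + 7s^2 + 4s - 12.
Rational-root test: any integer root divides -12. Testing small divisors, s = 1 works: p(1) = 1 + 7 + 4 + (-12) = 0, so (s - 1) is a factor.
Dividing, p(s) = (s - 1)(s^2 + 8s + 12).
Factor s^2 + 8s + 12: two numbers with sum -8 and product 12 are -2 and -6, so s^2 + 8s + 12 = (s + 2)(s + 6).
Hence p(s) = (s - 1) (s + 2) (s + 6), with roots -6, -2, 1.
At least one eigenvalue has non-negative real part, so the system is not asymptotically stable.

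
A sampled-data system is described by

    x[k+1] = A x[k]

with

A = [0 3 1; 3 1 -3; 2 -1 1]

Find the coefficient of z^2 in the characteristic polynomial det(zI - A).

-2

Expand det(zI - A) for the 3×3 matrix.
p(z) = z^3 - 2z^2 - 13z + 32.
(Check: constant term = det(-A) = (-1)^3 det A = 32; coefficient of z^2 = -tr A = -2.)
The coefficient of z^2 is -2.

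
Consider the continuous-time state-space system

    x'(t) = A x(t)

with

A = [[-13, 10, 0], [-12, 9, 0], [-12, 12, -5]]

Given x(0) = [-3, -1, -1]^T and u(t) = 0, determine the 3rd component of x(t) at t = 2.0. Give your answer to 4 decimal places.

0.8117

det(sI - A) = s^3 - (tr A)s^2 + (M11 + M22 + M33)s - det A, where Mii is the 2×2 principal minor of A obtained by deleting row i and column i.
tr A = (-13) + 9 + (-5) = -9; M11 = 9·(-5) - 0·12 = -45 - 0 = -45; M22 = (-13)·(-5) - 0·(-12) = 65 - 0 = 65; M33 = (-13)·9 - 10·(-12) = -117 - (-120) = 3; sum of minors = 23.
det A = (-13)·(9·(-5) - 0·12) - 10·((-12)·(-5) - 0·(-12)) + 0·((-12)·12 - 9·(-12)) = (-13)·(-45) - 10·60 + 0·(-36) = -15.
So p(s) = det(sI - A) = s^3 + 9s^2 + 23s + 15.
Rational-root test: any integer root divides 15. Testing small divisors, s = -1 works: p(-1) = -1 + 9 + (-23) + 15 = 0, so (s + 1) is a factor.
Dividing, p(s) = (s + 1)(s^2 + 8s + 15).
Factor s^2 + 8s + 15: two numbers with sum -8 and product 15 are -3 and -5, so s^2 + 8s + 15 = (s + 3)(s + 5).
Hence p(s) = (s + 1) (s + 3) (s + 5), with roots -5, -3, -1.
The eigenvalues -5, -3, -1 are distinct and real, so A is diagonalisable and x(t) = e^{At} x(0) = V diag(e^{λ_i t}) V^{-1} x(0), where the columns of V are the eigenvectors.
λ = -5: A - (-5)I = [[-8, 10, 0], [-12, 14, 0], [-12, 12, 0]]. v must be orthogonal to every row; (row 1) × (row 2) = [0, 0, 8], so take v_1 = [0, 0, 1]^T.
λ = -3: A - (-3)I = [[-10, 10, 0], [-12, 12, 0], [-12, 12, -2]]. v must be orthogonal to every row; (row 1) × (row 3) = [-20, -20, 0], so take v_2 = [1, 1, 0]^T.
λ = -1: A - (-1)I = [[-12, 10, 0], [-12, 10, 0], [-12, 12, -4]]. v must be orthogonal to every row; (row 1) × (row 3) = [-40, -48, -24], so take v_3 = [5, 6, 3]^T.
V = [v_1 v_2 v_3] = [[0, 1, 5], [0, 1, 6], [1, 0, 3]] has det V = 1, so V^{-1} = adj(V)/det V = [[3, -3, 1], [6, -5, 0], [-1, 1, 0]].
Modal coordinates z(0) = V^{-1} x(0): 3·(-3) + (-3)·(-1) + 1·(-1) = -7; 6·(-3) + (-5)·(-1) + 0·(-1) = -13; (-1)·(-3) + 1·(-1) + 0·(-1) = 2; so z(0) = [-7, -13, 2]^T.
x_3(t) = Σ_i (v_i)_3 · z_i(0) · e^{λ_i t} (row 3 of V times the modal terms).
x_3(2.0) = 1·(-7)·e^{-5·2.0} + 0·(-13)·e^{-3·2.0} + 3·2·e^{-1·2.0} = (-7)·0.000045 + 0·0.002479 + 6·0.135335 = 0.8117.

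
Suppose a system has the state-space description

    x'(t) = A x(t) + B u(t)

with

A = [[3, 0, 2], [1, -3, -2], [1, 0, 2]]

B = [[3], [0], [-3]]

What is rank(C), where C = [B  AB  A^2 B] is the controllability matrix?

2

AB = [[3], [9], [-3]]
A^2B = [[3], [-18], [-3]]
Controllability matrix C = [B  AB  A^2B] = [[3, 3, 3], [0, 9, -18], [-3, -3, -3]]
The rows r1, r2, r3 of C are linearly dependent: r1 + r3 = 0 (check each entry), so rank(C) ≤ 2.
The 2×2 minor from rows 1, 2, columns 1, 2 is 3·9 - 3·0 = 27 - 0 = 27 ≠ 0, so rank(C) = 2.
rank(C) = 2 < n = 3, so the pair (A, B) is not completely controllable.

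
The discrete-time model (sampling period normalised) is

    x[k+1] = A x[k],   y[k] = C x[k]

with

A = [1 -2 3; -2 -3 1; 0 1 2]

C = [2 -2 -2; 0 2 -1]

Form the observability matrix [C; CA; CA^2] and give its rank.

3

CA = [[6, 0, 0], [-4, -7, 0]]
CA^2 = [[6, -12, 18], [10, 29, -19]]
Observability matrix O = [C; CA; CA^2] = [[2, -2, -2], [0, 2, -1], [6, 0, 0], [-4, -7, 0], [6, -12, 18], [10, 29, -19]]
Take the 3×3 submatrix of O formed by rows 1, 2, 3: [[2, -2, -2], [0, 2, -1], [6, 0, 0]]. Its determinant is 2·(2·0 - (-1)·0) - (-2)·(0·0 - (-1)·6) + (-2)·(0·0 - 2·6) = 2·0 - (-2)·6 + (-2)·(-12) = 36 ≠ 0.
So rank(O) ≥ 3; since O has 3 columns, rank(O) = 3.
rank(O) = 3 = n, so the pair (A, C) is completely observable.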